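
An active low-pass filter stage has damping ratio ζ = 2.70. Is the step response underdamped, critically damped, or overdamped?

Since ζ = 2.70 > 1, the system is overdamped.

overdamped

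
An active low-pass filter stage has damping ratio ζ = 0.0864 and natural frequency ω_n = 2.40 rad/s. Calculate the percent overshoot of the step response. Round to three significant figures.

For an underdamped second-order system, %OS = 100·exp(−πζ/√(1−ζ²)).
πζ/√(1−ζ²) = π·0.0864/√(1−0.00746) = 0.2725, so %OS = 100·e^(−0.2725) = 76.2%.

%OS ≈ 76.2%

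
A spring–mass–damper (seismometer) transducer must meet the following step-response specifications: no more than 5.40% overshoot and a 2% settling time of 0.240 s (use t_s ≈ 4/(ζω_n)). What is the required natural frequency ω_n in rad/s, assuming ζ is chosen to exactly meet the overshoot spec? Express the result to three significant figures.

ζ = −ln(OS)/√(π² + (ln OS)²). With OS = 0.0540, ln OS = −2.919 and ζ = 2.919/4.288 = 0.681.
From t_s ≈ 4/(ζω_n): ω_n = 4/(ζ·t_s) = 4/(0.681·0.240) = 24.5 rad/s.

ω_n ≈ 24.5 rad/s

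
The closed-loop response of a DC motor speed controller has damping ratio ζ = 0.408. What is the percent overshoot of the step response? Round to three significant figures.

%OS ≈ 24.6%

For an underdamped second-order system, %OS = 100·exp(−πζ/√(1−ζ²)).
πζ/√(1−ζ²) = π·0.408/√(1−0.166) = 1.404, so %OS = 100·e^(−1.404) = 24.6%.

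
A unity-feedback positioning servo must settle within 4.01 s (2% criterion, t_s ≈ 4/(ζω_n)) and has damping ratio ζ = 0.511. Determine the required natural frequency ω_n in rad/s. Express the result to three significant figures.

ω_n ≈ 1.95 rad/s

Rearranging t_s ≈ 4/(ζω_n) gives ω_n = 4/(ζ·t_s) = 4/(0.511 × 4.01) = 1.95 rad/s.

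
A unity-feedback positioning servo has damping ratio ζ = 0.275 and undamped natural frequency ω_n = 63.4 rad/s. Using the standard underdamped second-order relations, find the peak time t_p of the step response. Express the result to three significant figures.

t_p ≈ 0.0515 s

The damped frequency is ω_d = ω_n√(1−ζ²) = 63.4·√(1−0.0756) = 61.0 rad/s.
Peak time t_p = π/ω_d = π/61.0 = 0.0515 s.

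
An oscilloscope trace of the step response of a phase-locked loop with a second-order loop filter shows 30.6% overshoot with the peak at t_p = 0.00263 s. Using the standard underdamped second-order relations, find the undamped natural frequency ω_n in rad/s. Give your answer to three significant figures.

ω_n ≈ 1280 rad/s

The overshoot fixes ζ = −ln(OS)/√(π²+ln²(OS)) = 0.353.
From t_p = π/ω_d, ω_d = π/0.00263 = 1190 rad/s, so ω_n = ω_d/√(1−ζ²) = 1280 rad/s.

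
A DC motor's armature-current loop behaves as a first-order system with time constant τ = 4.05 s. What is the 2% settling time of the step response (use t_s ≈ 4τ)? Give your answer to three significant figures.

t_s ≈ 4τ = 16.2 s.

t_s ≈ 16.2 s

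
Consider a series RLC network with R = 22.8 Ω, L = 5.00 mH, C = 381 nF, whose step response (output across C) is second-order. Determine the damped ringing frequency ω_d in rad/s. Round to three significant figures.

For a series RLC circuit (capacitor voltage as output), ω_n = 1/√(LC) = 1/√(5.00 mH · 381 nF) = 22900 rad/s.
ζ = (R/2)·√(C/L) = (22.8/2)·√(381 nF/5.00 mH) = 0.0995.
ω_d = ω_n√(1−ζ²) = 22800 rad/s.

ω_d ≈ 22800 rad/s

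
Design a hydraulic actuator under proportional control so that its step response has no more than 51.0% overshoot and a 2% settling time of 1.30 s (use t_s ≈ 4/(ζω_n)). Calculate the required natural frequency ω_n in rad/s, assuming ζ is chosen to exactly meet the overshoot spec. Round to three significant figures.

From %OS = 100·exp(−πζ/√(1−ζ²)), invert to get ζ = −ln(OS)/√(π² + ln²(OS)) with OS = 0.510.
−ln 0.510 = 0.6733, so ζ = 0.6733/√(π² + 0.4534) = 0.210.
Then ω_n = 4/(ζ t_s) = 4/(0.210 × 1.30) = 14.7 rad/s.

ω_n ≈ 14.7 rad/s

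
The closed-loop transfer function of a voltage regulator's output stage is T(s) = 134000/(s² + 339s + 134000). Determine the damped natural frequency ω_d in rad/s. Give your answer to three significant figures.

Comparing the denominator to s² + 2ζω_n s + ω_n²: ω_n = √134000 = 366 rad/s, and 2ζω_n = 339 so ζ = 339/(2·366) = 0.463.
The damped frequency ω_d = ω_n√(1−ζ²) = 324 rad/s.

ω_d ≈ 324 rad/s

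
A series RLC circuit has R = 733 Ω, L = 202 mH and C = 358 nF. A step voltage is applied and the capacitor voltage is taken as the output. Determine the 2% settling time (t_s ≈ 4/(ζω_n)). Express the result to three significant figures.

For a series RLC circuit (capacitor voltage as output), ω_n = 1/√(LC) = 1/√(202 mH · 358 nF) = 3720 rad/s.
ζ = (R/2)·√(C/L) = (733/2)·√(358 nF/202 mH) = 0.488.
t_s ≈ 4/(ζω_n) = 0.00220 s.

t_s ≈ 0.00220 s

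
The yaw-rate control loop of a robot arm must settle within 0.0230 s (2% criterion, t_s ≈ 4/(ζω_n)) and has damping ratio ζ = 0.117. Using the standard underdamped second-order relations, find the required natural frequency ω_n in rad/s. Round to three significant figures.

Rearranging t_s ≈ 4/(ζω_n) gives ω_n = 4/(ζ·t_s) = 4/(0.117 × 0.0230) = 1490 rad/s.

ω_n ≈ 1490 rad/s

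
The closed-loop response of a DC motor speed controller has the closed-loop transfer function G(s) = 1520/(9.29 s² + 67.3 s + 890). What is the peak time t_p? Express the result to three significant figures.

t_p ≈ 0.345 s

Dividing through by 9.29: denominator becomes s² + 7.244 s + 95.80.
So ω_n = √95.80 = 9.79 rad/s and ζ = 7.244/(2·9.79) = 0.370.
ω_d = 9.79·√(1 − 0.370²) = 9.09 rad/s. t_p = π/ω_d = 0.345 s.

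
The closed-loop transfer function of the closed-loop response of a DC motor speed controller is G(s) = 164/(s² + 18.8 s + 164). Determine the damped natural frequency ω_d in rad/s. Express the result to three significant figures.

ω_d ≈ 8.70 rad/s

Matching coefficients with s² + 2ζω_n s + ω_n² gives ω_n² = 164 ⇒ ω_n = 12.8 rad/s, and ζ = 18.8/(2ω_n) = 0.734.
ω_d = 12.8·√(1 − 0.734²) = 8.70 rad/s.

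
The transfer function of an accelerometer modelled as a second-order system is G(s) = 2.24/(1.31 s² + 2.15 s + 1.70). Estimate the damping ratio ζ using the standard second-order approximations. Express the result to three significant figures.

ζ ≈ 0.720

Dividing through by 1.31: denominator becomes s² + 1.641 s + 1.298.
So ω_n = √1.298 = 1.14 rad/s and ζ = 1.641/(2·1.14) = 0.720.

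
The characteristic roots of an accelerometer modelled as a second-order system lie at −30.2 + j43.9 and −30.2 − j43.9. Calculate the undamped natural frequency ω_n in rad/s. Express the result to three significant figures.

The poles are at −σ ± jω_d with σ = 30.2 and ω_d = 43.9, so ω_n = √(σ²+ω_d²) = 53.3 rad/s and ζ = σ/ω_n = 0.567.

ω_n ≈ 53.3 rad/s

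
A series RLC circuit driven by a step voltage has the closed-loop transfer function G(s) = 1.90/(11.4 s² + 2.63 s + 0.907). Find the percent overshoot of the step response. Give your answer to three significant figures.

Dividing through by 11.4: denominator becomes s² + 0.2307 s + 0.07956.
So ω_n = √0.07956 = 0.282 rad/s and ζ = 0.2307/(2·0.282) = 0.409.
%OS = 100·exp(−πζ/√(1−ζ²)) = 24.5%.

%OS ≈ 24.5%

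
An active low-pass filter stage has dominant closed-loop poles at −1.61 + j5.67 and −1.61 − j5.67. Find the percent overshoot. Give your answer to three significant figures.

%OS ≈ 41.0%

With σ = 1.61, ω_d = 5.67: ω_n = √(σ²+ω_d²) = 5.89 rad/s, ζ = σ/ω_n = 0.273.
%OS = 100 e^{−πζ/√(1−ζ²)} with ζ = 0.273 gives 41.0%.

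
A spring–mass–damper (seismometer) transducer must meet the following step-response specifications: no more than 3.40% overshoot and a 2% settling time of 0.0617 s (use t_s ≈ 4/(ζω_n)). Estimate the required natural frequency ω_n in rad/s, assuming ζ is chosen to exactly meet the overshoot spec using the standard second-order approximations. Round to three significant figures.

From %OS = 100·exp(−πζ/√(1−ζ²)), invert to get ζ = −ln(OS)/√(π² + ln²(OS)) with OS = 0.0340.
−ln 0.0340 = 3.381, so ζ = 3.381/√(π² + 11.43) = 0.733.
From t_s ≈ 4/(ζω_n): ω_n = 4/(ζ·t_s) = 4/(0.733·0.0617) = 88.5 rad/s.

ω_n ≈ 88.5 rad/s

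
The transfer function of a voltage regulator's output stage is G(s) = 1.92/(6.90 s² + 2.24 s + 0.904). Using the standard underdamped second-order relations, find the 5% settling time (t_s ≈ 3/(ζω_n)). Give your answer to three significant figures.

Dividing through by 6.90: denominator becomes s² + 0.3246 s + 0.1310.
So ω_n = √0.1310 = 0.362 rad/s and ζ = 0.3246/(2·0.362) = 0.448.
t_s ≈ 3/(ζω_n) = 18.5 s.

t_s ≈ 18.5 s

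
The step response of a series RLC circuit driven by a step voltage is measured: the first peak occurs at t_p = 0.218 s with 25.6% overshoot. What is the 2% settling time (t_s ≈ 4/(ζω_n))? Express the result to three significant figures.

t_s ≈ 0.640 s

The overshoot fixes ζ = −ln(OS)/√(π²+ln²(OS)) = 0.398.
t_p = π/ω_d ⇒ ω_d = 14.4 rad/s; then ω_n = ω_d/√(1−ζ²) = 15.7 rad/s.
t_s ≈ 4/(ζω_n) = 4/(0.398·15.7) = 0.640 s.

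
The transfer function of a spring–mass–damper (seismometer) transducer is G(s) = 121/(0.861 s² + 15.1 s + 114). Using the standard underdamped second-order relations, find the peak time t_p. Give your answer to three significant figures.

Dividing through by 0.861: denominator becomes s² + 17.54 s + 132.4.
So ω_n = √132.4 = 11.5 rad/s and ζ = 17.54/(2·11.5) = 0.762.
ω_d = ω_n√(1−ζ²) = 7.45 rad/s. t_p = π/ω_d = 0.422 s.

t_p ≈ 0.422 s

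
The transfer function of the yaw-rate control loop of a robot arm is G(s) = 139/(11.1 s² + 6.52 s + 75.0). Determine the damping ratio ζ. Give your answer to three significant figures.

ζ ≈ 0.113

Dividing through by 11.1: denominator becomes s² + 0.5874 s + 6.757.
So ω_n = √6.757 = 2.60 rad/s and ζ = 0.5874/(2·2.60) = 0.113.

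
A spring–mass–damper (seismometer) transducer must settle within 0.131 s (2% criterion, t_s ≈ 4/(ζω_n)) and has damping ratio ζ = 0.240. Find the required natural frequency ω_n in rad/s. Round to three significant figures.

ω_n ≈ 127 rad/s

Rearranging t_s ≈ 4/(ζω_n) gives ω_n = 4/(ζ·t_s) = 4/(0.240 × 0.131) = 127 rad/s.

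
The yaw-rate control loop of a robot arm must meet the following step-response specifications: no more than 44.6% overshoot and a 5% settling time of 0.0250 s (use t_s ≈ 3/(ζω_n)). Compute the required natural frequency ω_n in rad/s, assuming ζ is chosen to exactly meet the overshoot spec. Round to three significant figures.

ω_n ≈ 482 rad/s

Inverting the overshoot relation: ζ = |ln 0.446|/√(π² + ln²0.446) = 0.249.
From t_s ≈ 3/(ζω_n): ω_n = 3/(ζ·t_s) = 3/(0.249·0.0250) = 482 rad/s.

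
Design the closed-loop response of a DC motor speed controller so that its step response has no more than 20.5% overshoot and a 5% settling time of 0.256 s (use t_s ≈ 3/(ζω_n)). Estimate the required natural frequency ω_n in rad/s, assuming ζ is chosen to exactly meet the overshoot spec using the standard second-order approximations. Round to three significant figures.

ζ = −ln(OS)/√(π² + (ln OS)²). With OS = 0.205, ln OS = −1.585 and ζ = 1.585/3.519 = 0.450.
From t_s ≈ 3/(ζω_n): ω_n = 3/(ζ·t_s) = 3/(0.450·0.256) = 26.0 rad/s.

ω_n ≈ 26.0 rad/s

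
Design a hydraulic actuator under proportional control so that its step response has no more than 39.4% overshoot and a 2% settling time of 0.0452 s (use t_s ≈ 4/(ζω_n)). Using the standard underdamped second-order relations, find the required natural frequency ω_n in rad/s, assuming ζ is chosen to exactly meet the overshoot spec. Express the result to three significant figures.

ζ = −ln(OS)/√(π² + (ln OS)²). With OS = 0.394, ln OS = −0.9314 and ζ = 0.9314/3.277 = 0.284.
From t_s ≈ 4/(ζω_n): ω_n = 4/(ζ·t_s) = 4/(0.284·0.0452) = 311 rad/s.

ω_n ≈ 311 rad/s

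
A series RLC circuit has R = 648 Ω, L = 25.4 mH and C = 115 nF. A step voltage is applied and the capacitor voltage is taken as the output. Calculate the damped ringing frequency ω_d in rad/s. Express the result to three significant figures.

ω_d ≈ 13400 rad/s

For a series RLC circuit (capacitor voltage as output), ω_n = 1/√(LC) = 1/√(25.4 mH · 115 nF) = 18500 rad/s.
ζ = (R/2)·√(C/L) = (648/2)·√(115 nF/25.4 mH) = 0.689.
ω_d = 18500·√(1 − 0.689²) = 13400 rad/s.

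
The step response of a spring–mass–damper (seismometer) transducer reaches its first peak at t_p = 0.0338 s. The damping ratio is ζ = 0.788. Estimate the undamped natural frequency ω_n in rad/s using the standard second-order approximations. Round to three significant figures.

ω_n ≈ 151 rad/s

Peak time t_p = π/ω_d, so ω_d = π/t_p = π/0.0338 = 92.9 rad/s.
ω_n = ω_d/√(1−ζ²) = 92.9/√0.379 = 151 rad/s.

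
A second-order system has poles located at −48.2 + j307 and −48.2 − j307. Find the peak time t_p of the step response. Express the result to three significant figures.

t_p ≈ 0.0102 s

t_p = π/ω_d with ω_d = 307 (the imaginary part), so t_p = 0.0102 s.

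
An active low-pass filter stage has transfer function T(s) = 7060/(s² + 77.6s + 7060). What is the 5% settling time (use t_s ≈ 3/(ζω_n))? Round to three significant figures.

t_s ≈ 0.0773 s

ω_n = √7060 = 84.0 rad/s; ζ = 77.6/(2·84.0) = 0.462.
t_s ≈ 3/(ζω_n) = 3/(0.462·84.0) = 0.0773 s.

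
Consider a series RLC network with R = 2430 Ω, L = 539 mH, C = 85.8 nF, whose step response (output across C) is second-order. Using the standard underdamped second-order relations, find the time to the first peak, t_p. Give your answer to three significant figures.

t_p ≈ 0.000772 s

For a series RLC circuit (capacitor voltage as output), ω_n = 1/√(LC) = 1/√(539 mH · 85.8 nF) = 4650 rad/s.
ζ = (R/2)·√(C/L) = (2430/2)·√(85.8 nF/539 mH) = 0.485.
ω_d = 4650·√(1 − 0.485²) = 4070 rad/s. t_p = π/ω_d = 0.000772 s.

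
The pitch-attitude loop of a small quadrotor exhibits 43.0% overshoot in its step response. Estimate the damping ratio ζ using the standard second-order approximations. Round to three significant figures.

ζ ≈ 0.259

From %OS = 100·exp(−πζ/√(1−ζ²)), invert to get ζ = −ln(OS)/√(π² + ln²(OS)) with OS = 0.430.
−ln 0.430 = 0.8440, so ζ = 0.8440/√(π² + 0.7123) = 0.259.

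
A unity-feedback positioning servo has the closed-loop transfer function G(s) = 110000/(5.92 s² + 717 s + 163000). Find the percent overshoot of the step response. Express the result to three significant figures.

Dividing through by 5.92: denominator becomes s² + 121.1 s + 27530.
So ω_n = √27530 = 166 rad/s and ζ = 121.1/(2·166) = 0.365.
%OS = 100 e^{−πζ/√(1−ζ²)} with ζ = 0.365 gives 29.2%.

%OS ≈ 29.2%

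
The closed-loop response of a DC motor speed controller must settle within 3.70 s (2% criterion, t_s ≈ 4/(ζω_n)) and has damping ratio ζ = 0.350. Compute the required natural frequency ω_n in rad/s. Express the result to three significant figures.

Rearranging t_s ≈ 4/(ζω_n) gives ω_n = 4/(ζ·t_s) = 4/(0.350 × 3.70) = 3.09 rad/s.

ω_n ≈ 3.09 rad/s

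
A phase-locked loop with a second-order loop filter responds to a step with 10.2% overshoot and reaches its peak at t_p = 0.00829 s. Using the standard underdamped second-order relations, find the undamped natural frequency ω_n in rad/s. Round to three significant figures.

ω_n ≈ 468 rad/s

ζ from %OS: ζ = |ln 0.102|/√(π²+ln²0.102) = 0.588.
From t_p = π/ω_d, ω_d = π/0.00829 = 379 rad/s, so ω_n = ω_d/√(1−ζ²) = 468 rad/s.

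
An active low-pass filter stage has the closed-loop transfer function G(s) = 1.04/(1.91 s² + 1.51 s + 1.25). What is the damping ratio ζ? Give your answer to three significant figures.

ζ ≈ 0.489

Dividing through by 1.91: denominator becomes s² + 0.7906 s + 0.6545.
So ω_n = √0.6545 = 0.809 rad/s and ζ = 0.7906/(2·0.809) = 0.489.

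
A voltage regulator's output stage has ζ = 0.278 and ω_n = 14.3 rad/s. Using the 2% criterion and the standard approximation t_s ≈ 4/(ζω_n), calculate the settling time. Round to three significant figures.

t_s ≈ 4/(ζω_n) = 4/(0.278 × 14.3) = 1.01 s.

t_s ≈ 1.01 s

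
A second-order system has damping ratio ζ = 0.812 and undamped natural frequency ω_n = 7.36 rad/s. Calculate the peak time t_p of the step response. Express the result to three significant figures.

The damped frequency is ω_d = ω_n√(1−ζ²) = 7.36·√(1−0.659) = 4.30 rad/s.
Peak time t_p = π/ω_d = π/4.30 = 0.731 s.

t_p ≈ 0.731 s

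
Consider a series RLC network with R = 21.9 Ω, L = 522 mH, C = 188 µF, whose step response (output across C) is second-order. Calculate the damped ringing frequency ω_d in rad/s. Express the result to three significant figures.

ω_d ≈ 98.7 rad/s

For a series RLC circuit (capacitor voltage as output), ω_n = 1/√(LC) = 1/√(522 mH · 188 µF) = 101 rad/s.
ζ = (R/2)·√(C/L) = (21.9/2)·√(188 µF/522 mH) = 0.208.
ω_d = 101·√(1 − 0.208²) = 98.7 rad/s.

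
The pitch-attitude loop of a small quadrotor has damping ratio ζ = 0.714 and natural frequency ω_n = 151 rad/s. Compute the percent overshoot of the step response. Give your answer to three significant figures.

For an underdamped second-order system, %OS = 100·exp(−πζ/√(1−ζ²)).
πζ/√(1−ζ²) = π·0.714/√(1−0.510) = 3.204, so %OS = 100·e^(−3.204) = 4.06%.

%OS ≈ 4.06%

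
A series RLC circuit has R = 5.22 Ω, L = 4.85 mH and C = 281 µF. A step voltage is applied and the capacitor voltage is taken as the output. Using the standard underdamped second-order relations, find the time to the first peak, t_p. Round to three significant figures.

For a series RLC circuit (capacitor voltage as output), ω_n = 1/√(LC) = 1/√(4.85 mH · 281 µF) = 857 rad/s.
ζ = (R/2)·√(C/L) = (5.22/2)·√(281 µF/4.85 mH) = 0.628.
The damped frequency ω_d = ω_n√(1−ζ²) = 666 rad/s. t_p = π/ω_d = 0.00471 s.

t_p ≈ 0.00471 s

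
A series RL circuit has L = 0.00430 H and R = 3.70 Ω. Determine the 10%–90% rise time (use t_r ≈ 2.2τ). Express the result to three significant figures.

t_r ≈ 0.00256 s

τ = L/R = 0.00430/3.70 = 0.00116 s.
t_r ≈ 2.2τ = 0.00256 s.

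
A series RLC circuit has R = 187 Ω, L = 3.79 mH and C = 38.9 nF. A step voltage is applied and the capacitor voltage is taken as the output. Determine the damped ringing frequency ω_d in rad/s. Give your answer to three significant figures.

ω_d ≈ 78600 rad/s

For a series RLC circuit (capacitor voltage as output), ω_n = 1/√(LC) = 1/√(3.79 mH · 38.9 nF) = 82400 rad/s.
ζ = (R/2)·√(C/L) = (187/2)·√(38.9 nF/3.79 mH) = 0.300.
ω_d = 82400·√(1 − 0.300²) = 78600 rad/s.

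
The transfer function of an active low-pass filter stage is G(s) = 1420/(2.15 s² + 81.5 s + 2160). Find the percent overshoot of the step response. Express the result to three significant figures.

%OS ≈ 9.60%

Dividing through by 2.15: denominator becomes s² + 37.91 s + 1005.
So ω_n = √1005 = 31.7 rad/s and ζ = 37.91/(2·31.7) = 0.598.
%OS = 100·exp(−πζ/√(1−ζ²)) = 9.60%.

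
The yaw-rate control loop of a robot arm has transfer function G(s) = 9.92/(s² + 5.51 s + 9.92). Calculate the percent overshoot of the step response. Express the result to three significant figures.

ω_n = √9.92 = 3.15 rad/s; ζ = 5.51/(2·3.15) = 0.875.
Overshoot: exp(−π·0.875/√(1−0.875²)) = 0.00345, i.e. 0.345%.

%OS ≈ 0.345%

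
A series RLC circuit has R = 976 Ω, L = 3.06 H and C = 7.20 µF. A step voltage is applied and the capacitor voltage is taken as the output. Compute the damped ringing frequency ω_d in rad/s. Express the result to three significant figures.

ω_d ≈ 141 rad/s

For a series RLC circuit (capacitor voltage as output), ω_n = 1/√(LC) = 1/√(3.06 H · 7.20 µF) = 213 rad/s.
ζ = (R/2)·√(C/L) = (976/2)·√(7.20 µF/3.06 H) = 0.749.
The damped frequency ω_d = ω_n√(1−ζ²) = 141 rad/s.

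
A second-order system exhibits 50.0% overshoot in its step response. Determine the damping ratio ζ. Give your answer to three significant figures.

Inverting the overshoot relation: ζ = |ln 0.500|/√(π² + ln²0.500) = 0.215.

ζ ≈ 0.215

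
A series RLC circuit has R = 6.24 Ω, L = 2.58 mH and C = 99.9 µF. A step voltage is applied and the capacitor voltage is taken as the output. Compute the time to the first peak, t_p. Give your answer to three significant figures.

For a series RLC circuit (capacitor voltage as output), ω_n = 1/√(LC) = 1/√(2.58 mH · 99.9 µF) = 1970 rad/s.
ζ = (R/2)·√(C/L) = (6.24/2)·√(99.9 µF/2.58 mH) = 0.614.
The damped frequency ω_d = ω_n√(1−ζ²) = 1550 rad/s. t_p = π/ω_d = 0.00202 s.

t_p ≈ 0.00202 s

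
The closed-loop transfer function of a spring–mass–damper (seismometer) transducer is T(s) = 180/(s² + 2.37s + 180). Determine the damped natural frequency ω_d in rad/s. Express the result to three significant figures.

ω_d ≈ 13.4 rad/s

ω_n = √180 = 13.4 rad/s; ζ = 2.37/(2·13.4) = 0.0883.
ω_d = 13.4·√(1 − 0.0883²) = 13.4 rad/s.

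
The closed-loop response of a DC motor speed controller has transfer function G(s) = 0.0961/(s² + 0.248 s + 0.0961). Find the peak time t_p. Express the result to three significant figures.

t_p ≈ 11.1 s

Matching coefficients with s² + 2ζω_n s + ω_n² gives ω_n² = 0.0961 ⇒ ω_n = 0.310 rad/s, and ζ = 0.248/(2ω_n) = 0.400.
The damped frequency ω_d = ω_n√(1−ζ²) = 0.284 rad/s. Then t_p = π/ω_d = 11.1 s.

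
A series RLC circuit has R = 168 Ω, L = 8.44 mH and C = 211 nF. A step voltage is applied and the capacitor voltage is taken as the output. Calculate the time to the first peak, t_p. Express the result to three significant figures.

t_p ≈ 0.000146 s

For a series RLC circuit (capacitor voltage as output), ω_n = 1/√(LC) = 1/√(8.44 mH · 211 nF) = 23700 rad/s.
ζ = (R/2)·√(C/L) = (168/2)·√(211 nF/8.44 mH) = 0.420.
ω_d = ω_n√(1−ζ²) = 21500 rad/s. t_p = π/ω_d = 0.000146 s.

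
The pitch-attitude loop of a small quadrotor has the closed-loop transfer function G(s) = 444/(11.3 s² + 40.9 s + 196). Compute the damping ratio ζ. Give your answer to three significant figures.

ζ ≈ 0.435

Dividing through by 11.3: denominator becomes s² + 3.619 s + 17.35.
So ω_n = √17.35 = 4.16 rad/s and ζ = 3.619/(2·4.16) = 0.435.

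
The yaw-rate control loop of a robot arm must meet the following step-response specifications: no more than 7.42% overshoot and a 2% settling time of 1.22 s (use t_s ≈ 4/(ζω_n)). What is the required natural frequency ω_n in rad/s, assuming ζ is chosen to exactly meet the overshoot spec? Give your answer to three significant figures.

ζ = −ln(OS)/√(π² + (ln OS)²). With OS = 0.0742, ln OS = −2.601 and ζ = 2.601/4.079 = 0.638.
Then ω_n = 4/(ζ t_s) = 4/(0.638 × 1.22) = 5.14 rad/s.

ω_n ≈ 5.14 rad/s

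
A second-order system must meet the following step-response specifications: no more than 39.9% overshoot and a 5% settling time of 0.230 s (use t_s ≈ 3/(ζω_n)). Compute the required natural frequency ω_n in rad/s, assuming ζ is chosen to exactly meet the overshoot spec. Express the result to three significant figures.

ζ = −ln(OS)/√(π² + (ln OS)²). With OS = 0.399, ln OS = −0.9188 and ζ = 0.9188/3.273 = 0.281.
From t_s ≈ 3/(ζω_n): ω_n = 3/(ζ·t_s) = 3/(0.281·0.230) = 46.5 rad/s.

ω_n ≈ 46.5 rad/s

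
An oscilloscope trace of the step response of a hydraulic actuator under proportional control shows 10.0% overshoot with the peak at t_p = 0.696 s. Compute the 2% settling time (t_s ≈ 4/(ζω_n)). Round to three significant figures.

The overshoot fixes ζ = −ln(OS)/√(π²+ln²(OS)) = 0.591.
From t_p = π/ω_d, ω_d = π/0.696 = 4.51 rad/s, so ω_n = ω_d/√(1−ζ²) = 5.60 rad/s.
t_s ≈ 4/(ζω_n) = 4/(0.591·5.60) = 1.21 s.

t_s ≈ 1.21 s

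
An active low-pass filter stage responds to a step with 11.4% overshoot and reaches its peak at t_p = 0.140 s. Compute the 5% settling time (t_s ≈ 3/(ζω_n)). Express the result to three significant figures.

t_s ≈ 0.193 s

ζ from %OS: ζ = |ln 0.114|/√(π²+ln²0.114) = 0.569.
From t_p = π/ω_d, ω_d = π/0.140 = 22.4 rad/s, so ω_n = ω_d/√(1−ζ²) = 27.3 rad/s.
t_s ≈ 3/(ζω_n) = 3/(0.569·27.3) = 0.193 s.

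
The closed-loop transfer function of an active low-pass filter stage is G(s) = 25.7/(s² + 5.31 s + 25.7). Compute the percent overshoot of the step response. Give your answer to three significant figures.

%OS ≈ 14.5%

ω_n = √25.7 = 5.07 rad/s; ζ = 5.31/(2·5.07) = 0.524.
Overshoot: exp(−π·0.524/√(1−0.524²)) = 0.145, i.e. 14.5%.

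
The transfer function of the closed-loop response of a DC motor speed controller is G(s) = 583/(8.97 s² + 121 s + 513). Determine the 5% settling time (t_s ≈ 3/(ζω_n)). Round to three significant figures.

t_s ≈ 0.445 s

Dividing through by 8.97: denominator becomes s² + 13.49 s + 57.19.
So ω_n = √57.19 = 7.56 rad/s and ζ = 13.49/(2·7.56) = 0.892.
t_s ≈ 3/(ζω_n) = 0.445 s.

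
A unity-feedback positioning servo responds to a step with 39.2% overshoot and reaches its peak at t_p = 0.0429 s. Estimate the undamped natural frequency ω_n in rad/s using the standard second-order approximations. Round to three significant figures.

ω_n ≈ 76.4 rad/s

ζ from %OS: ζ = |ln 0.392|/√(π²+ln²0.392) = 0.286.
t_p = π/ω_d ⇒ ω_d = 73.2 rad/s; then ω_n = ω_d/√(1−ζ²) = 76.4 rad/s.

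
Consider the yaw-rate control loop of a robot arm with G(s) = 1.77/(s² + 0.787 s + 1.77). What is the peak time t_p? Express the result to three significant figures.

Comparing the denominator to s² + 2ζω_n s + ω_n²: ω_n = √1.77 = 1.33 rad/s, and 2ζω_n = 0.787 so ζ = 0.787/(2·1.33) = 0.296.
ω_d = ω_n√(1−ζ²) = 1.27 rad/s. Then t_p = π/ω_d = 2.47 s.

t_p ≈ 2.47 s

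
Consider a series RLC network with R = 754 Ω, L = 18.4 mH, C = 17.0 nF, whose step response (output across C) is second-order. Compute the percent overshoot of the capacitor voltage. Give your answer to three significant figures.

%OS ≈ 29.5%

For a series RLC circuit (capacitor voltage as output), ω_n = 1/√(LC) = 1/√(18.4 mH · 17.0 nF) = 56500 rad/s.
ζ = (R/2)·√(C/L) = (754/2)·√(17.0 nF/18.4 mH) = 0.362.
%OS = 100·exp(−πζ/√(1−ζ²)) = 29.5%.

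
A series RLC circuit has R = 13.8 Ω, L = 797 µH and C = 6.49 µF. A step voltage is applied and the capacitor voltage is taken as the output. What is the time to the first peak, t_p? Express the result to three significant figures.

For a series RLC circuit (capacitor voltage as output), ω_n = 1/√(LC) = 1/√(797 µH · 6.49 µF) = 13900 rad/s.
ζ = (R/2)·√(C/L) = (13.8/2)·√(6.49 µF/797 µH) = 0.623.
ω_d = 13900·√(1 − 0.623²) = 10900 rad/s. t_p = π/ω_d = 0.000289 s.

t_p ≈ 0.000289 s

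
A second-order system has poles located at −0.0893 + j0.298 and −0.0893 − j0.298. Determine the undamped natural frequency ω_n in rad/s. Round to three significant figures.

With σ = 0.0893, ω_d = 0.298: ω_n = √(σ²+ω_d²) = 0.311 rad/s, ζ = σ/ω_n = 0.287.

ω_n ≈ 0.311 rad/s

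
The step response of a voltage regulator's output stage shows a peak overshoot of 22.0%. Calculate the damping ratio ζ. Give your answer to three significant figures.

From %OS = 100·exp(−πζ/√(1−ζ²)), invert to get ζ = −ln(OS)/√(π² + ln²(OS)) with OS = 0.220.
−ln 0.220 = 1.514, so ζ = 1.514/√(π² + 2.293) = 0.434.

ζ ≈ 0.434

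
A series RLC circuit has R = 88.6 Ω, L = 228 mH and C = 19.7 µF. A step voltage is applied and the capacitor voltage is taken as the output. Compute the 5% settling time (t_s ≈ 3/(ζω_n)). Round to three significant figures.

t_s ≈ 0.0154 s

For a series RLC circuit (capacitor voltage as output), ω_n = 1/√(LC) = 1/√(228 mH · 19.7 µF) = 472 rad/s.
ζ = (R/2)·√(C/L) = (88.6/2)·√(19.7 µF/228 mH) = 0.412.
t_s ≈ 3/(ζω_n) = 0.0154 s.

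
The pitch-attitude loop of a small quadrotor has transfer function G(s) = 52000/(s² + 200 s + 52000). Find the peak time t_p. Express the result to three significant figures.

t_p ≈ 0.0153 s

Comparing the denominator to s² + 2ζω_n s + ω_n²: ω_n = √52000 = 228 rad/s, and 2ζω_n = 200 so ζ = 200/(2·228) = 0.439.
The damped frequency ω_d = ω_n√(1−ζ²) = 205 rad/s. Then t_p = π/ω_d = 0.0153 s.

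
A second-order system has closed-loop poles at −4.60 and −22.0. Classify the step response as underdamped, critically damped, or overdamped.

overdamped

Since the poles are distinct, negative and real, the response is overdamped.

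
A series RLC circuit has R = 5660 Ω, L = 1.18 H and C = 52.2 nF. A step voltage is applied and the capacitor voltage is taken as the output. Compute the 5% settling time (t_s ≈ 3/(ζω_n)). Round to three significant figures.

t_s ≈ 0.00125 s

For a series RLC circuit (capacitor voltage as output), ω_n = 1/√(LC) = 1/√(1.18 H · 52.2 nF) = 4030 rad/s.
ζ = (R/2)·√(C/L) = (5660/2)·√(52.2 nF/1.18 H) = 0.595.
t_s ≈ 3/(ζω_n) = 0.00125 s.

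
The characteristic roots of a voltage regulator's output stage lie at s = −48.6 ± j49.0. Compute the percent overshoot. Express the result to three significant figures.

With σ = 48.6, ω_d = 49.0: ω_n = √(σ²+ω_d²) = 69.0 rad/s, ζ = σ/ω_n = 0.704.
Overshoot: exp(−π·0.704/√(1−0.704²)) = 0.0443, i.e. 4.43%.

%OS ≈ 4.43%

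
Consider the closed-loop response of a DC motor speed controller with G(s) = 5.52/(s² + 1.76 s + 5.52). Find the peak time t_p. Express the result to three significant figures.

Comparing the denominator to s² + 2ζω_n s + ω_n²: ω_n = √5.52 = 2.35 rad/s, and 2ζω_n = 1.76 so ζ = 1.76/(2·2.35) = 0.375.
ω_d = ω_n√(1−ζ²) = 2.18 rad/s. Then t_p = π/ω_d = 1.44 s.

t_p ≈ 1.44 s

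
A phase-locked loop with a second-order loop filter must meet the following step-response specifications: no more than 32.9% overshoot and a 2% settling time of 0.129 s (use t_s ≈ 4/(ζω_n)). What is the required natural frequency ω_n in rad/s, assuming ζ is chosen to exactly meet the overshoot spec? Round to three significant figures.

ω_n ≈ 93.0 rad/s

ζ = −ln(OS)/√(π² + (ln OS)²). With OS = 0.329, ln OS = −1.112 and ζ = 1.112/3.332 = 0.334.
Then ω_n = 4/(ζ t_s) = 4/(0.334 × 0.129) = 93.0 rad/s.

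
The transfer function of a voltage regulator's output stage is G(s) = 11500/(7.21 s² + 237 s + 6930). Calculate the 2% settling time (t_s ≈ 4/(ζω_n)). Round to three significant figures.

t_s ≈ 0.243 s

Dividing through by 7.21: denominator becomes s² + 32.87 s + 961.2.
So ω_n = √961.2 = 31.0 rad/s and ζ = 32.87/(2·31.0) = 0.530.
t_s ≈ 4/(ζω_n) = 0.243 s.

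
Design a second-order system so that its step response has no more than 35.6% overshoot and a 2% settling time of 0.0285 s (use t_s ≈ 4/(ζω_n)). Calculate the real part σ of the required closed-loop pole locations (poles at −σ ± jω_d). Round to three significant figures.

The settling-time spec alone fixes σ = ζω_n = 4/t_s = 4/0.0285 = 140.
(Overshoot then fixes ζ = 0.312 and hence ω_d = σ·√(1−ζ²)/ζ = 427 rad/s.)

σ ≈ 140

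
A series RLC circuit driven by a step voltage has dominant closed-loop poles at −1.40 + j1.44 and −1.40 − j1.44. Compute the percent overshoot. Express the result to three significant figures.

%OS ≈ 4.72%

|pole| = ω_n = √(1.40² + 1.44²) = 2.01 rad/s; ζ = cos θ = σ/ω_n = 0.697.
Overshoot: exp(−π·0.697/√(1−0.697²)) = 0.0472, i.e. 4.72%.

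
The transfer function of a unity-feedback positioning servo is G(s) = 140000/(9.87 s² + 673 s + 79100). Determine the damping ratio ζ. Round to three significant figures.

Dividing through by 9.87: denominator becomes s² + 68.19 s + 8014.
So ω_n = √8014 = 89.5 rad/s and ζ = 68.19/(2·89.5) = 0.381.

ζ ≈ 0.381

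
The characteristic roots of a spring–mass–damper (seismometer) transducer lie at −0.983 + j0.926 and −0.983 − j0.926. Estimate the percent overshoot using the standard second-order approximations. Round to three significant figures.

%OS ≈ 3.56%

With σ = 0.983, ω_d = 0.926: ω_n = √(σ²+ω_d²) = 1.35 rad/s, ζ = σ/ω_n = 0.728.
%OS = 100·exp(−πζ/√(1−ζ²)) = 3.56%.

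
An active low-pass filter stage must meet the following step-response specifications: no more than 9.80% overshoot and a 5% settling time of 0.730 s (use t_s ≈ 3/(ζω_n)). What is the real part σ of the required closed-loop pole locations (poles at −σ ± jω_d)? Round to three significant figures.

The settling-time spec alone fixes σ = ζω_n = 3/t_s = 3/0.730 = 4.11.
(Overshoot then fixes ζ = 0.595 and hence ω_d = σ·√(1−ζ²)/ζ = 5.56 rad/s.)

σ ≈ 4.11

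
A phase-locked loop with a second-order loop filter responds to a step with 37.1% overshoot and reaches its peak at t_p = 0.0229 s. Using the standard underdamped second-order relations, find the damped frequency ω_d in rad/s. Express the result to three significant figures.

t_p = π/ω_d, so ω_d = π/0.0229 = 137 rad/s.

ω_d ≈ 137 rad/s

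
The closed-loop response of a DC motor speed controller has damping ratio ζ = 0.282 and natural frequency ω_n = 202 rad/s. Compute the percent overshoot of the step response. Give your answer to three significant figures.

For an underdamped second-order system, %OS = 100·exp(−πζ/√(1−ζ²)).
πζ/√(1−ζ²) = π·0.282/√(1−0.0795) = 0.9234, so %OS = 100·e^(−0.9234) = 39.7%.

%OS ≈ 39.7%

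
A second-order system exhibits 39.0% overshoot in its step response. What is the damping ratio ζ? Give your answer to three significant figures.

ζ = −ln(OS)/√(π² + (ln OS)²). With OS = 0.390, ln OS = −0.9416 and ζ = 0.9416/3.280 = 0.287.

ζ ≈ 0.287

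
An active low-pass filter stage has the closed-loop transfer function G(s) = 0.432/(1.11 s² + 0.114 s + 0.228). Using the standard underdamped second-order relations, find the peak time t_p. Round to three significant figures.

t_p ≈ 6.98 s

Dividing through by 1.11: denominator becomes s² + 0.1027 s + 0.2054.
So ω_n = √0.2054 = 0.453 rad/s and ζ = 0.1027/(2·0.453) = 0.113.
ω_d = ω_n√(1−ζ²) = 0.450 rad/s. t_p = π/ω_d = 6.98 s.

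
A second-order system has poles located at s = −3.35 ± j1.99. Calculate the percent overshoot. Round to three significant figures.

%OS ≈ 0.505%

The poles are at −σ ± jω_d with σ = 3.35 and ω_d = 1.99, so ω_n = √(σ²+ω_d²) = 3.90 rad/s and ζ = σ/ω_n = 0.860.
%OS = 100 e^{−πζ/√(1−ζ²)} with ζ = 0.860 gives 0.505%.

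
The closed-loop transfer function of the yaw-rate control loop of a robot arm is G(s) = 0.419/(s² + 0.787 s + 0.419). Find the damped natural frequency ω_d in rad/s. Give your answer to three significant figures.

ω_d ≈ 0.514 rad/s

Matching coefficients with s² + 2ζω_n s + ω_n² gives ω_n² = 0.419 ⇒ ω_n = 0.647 rad/s, and ζ = 0.787/(2ω_n) = 0.608.
The damped frequency ω_d = ω_n√(1−ζ²) = 0.514 rad/s.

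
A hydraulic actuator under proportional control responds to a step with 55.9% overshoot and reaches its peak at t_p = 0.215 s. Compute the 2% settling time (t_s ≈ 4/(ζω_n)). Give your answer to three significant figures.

The overshoot fixes ζ = −ln(OS)/√(π²+ln²(OS)) = 0.182.
From t_p = π/ω_d, ω_d = π/0.215 = 14.6 rad/s, so ω_n = ω_d/√(1−ζ²) = 14.9 rad/s.
t_s ≈ 4/(ζω_n) = 4/(0.182·14.9) = 1.48 s.

t_s ≈ 1.48 s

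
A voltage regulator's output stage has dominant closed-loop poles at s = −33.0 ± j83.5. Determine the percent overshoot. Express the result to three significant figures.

With σ = 33.0, ω_d = 83.5: ω_n = √(σ²+ω_d²) = 89.8 rad/s, ζ = σ/ω_n = 0.368.
%OS = 100·exp(−πζ/√(1−ζ²)) = 28.9%.

%OS ≈ 28.9%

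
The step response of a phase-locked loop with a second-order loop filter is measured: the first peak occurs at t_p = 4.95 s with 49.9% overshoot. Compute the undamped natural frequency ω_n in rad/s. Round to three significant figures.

From the overshoot, ζ = −ln(OS)/√(π²+ln²(OS)) = 0.216.
From t_p = π/ω_d, ω_d = π/4.95 = 0.635 rad/s, so ω_n = ω_d/√(1−ζ²) = 0.650 rad/s.

ω_n ≈ 0.650 rad/s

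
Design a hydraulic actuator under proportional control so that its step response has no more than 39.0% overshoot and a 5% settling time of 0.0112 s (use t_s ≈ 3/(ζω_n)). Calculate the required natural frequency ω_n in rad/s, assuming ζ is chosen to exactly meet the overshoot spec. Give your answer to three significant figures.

ω_n ≈ 933 rad/s

From %OS = 100·exp(−πζ/√(1−ζ²)), invert to get ζ = −ln(OS)/√(π² + ln²(OS)) with OS = 0.390.
−ln 0.390 = 0.9416, so ζ = 0.9416/√(π² + 0.8866) = 0.287.
Then ω_n = 3/(ζ t_s) = 3/(0.287 × 0.0112) = 933 rad/s.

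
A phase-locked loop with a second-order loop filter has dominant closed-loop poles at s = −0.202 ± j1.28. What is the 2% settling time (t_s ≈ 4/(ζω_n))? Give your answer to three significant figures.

t_s ≈ 19.8 s

For poles at −σ ± jω_d, ζω_n = σ = 0.202, so t_s ≈ 4/σ = 19.8 s.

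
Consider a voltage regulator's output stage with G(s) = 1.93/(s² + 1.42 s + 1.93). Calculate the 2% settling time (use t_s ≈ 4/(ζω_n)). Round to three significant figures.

t_s ≈ 5.63 s

ω_n = √1.93 = 1.39 rad/s; ζ = 1.42/(2·1.39) = 0.511.
t_s ≈ 4/(ζω_n) = 4/(0.511·1.39) = 5.63 s.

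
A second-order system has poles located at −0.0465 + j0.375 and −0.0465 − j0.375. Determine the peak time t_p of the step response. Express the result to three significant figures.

t_p = π/ω_d with ω_d = 0.375 (the imaginary part), so t_p = 8.38 s.

t_p ≈ 8.38 s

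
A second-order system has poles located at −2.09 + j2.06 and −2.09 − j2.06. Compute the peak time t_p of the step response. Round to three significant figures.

t_p ≈ 1.53 s

t_p = π/ω_d with ω_d = 2.06 (the imaginary part), so t_p = 1.53 s.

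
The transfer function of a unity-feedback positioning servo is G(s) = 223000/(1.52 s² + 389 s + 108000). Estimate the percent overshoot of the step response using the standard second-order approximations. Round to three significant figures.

%OS ≈ 17.9%

Dividing through by 1.52: denominator becomes s² + 255.9 s + 71050.
So ω_n = √71050 = 267 rad/s and ζ = 255.9/(2·267) = 0.480.
%OS = 100·exp(−πζ/√(1−ζ²)) = 17.9%.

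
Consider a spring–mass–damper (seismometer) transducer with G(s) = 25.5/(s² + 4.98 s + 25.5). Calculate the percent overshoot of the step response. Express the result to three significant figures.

%OS ≈ 16.9%

ω_n = √25.5 = 5.05 rad/s; ζ = 4.98/(2·5.05) = 0.493.
%OS = 100 e^{−πζ/√(1−ζ²)} with ζ = 0.493 gives 16.9%.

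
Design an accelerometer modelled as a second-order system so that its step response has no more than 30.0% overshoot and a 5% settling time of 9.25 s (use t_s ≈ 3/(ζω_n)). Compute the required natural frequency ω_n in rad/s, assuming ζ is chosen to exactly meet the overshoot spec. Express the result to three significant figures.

ζ = −ln(OS)/√(π² + (ln OS)²). With OS = 0.300, ln OS = −1.204 and ζ = 1.204/3.364 = 0.358.
From t_s ≈ 3/(ζω_n): ω_n = 3/(ζ·t_s) = 3/(0.358·9.25) = 0.906 rad/s.

ω_n ≈ 0.906 rad/s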